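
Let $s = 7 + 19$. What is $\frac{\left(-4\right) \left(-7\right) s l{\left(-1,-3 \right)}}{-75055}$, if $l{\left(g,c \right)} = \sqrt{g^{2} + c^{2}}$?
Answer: $- \frac{728 \sqrt{10}}{75055} \approx -0.030673$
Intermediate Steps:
$l{\left(g,c \right)} = \sqrt{c^{2} + g^{2}}$
$s = 26$
$\frac{\left(-4\right) \left(-7\right) s l{\left(-1,-3 \right)}}{-75055} = \frac{\left(-4\right) \left(-7\right) 26 \sqrt{\left(-3\right)^{2} + \left(-1\right)^{2}}}{-75055} = 28 \cdot 26 \sqrt{9 + 1} \left(- \frac{1}{75055}\right) = 728 \sqrt{10} \left(- \frac{1}{75055}\right) = - \frac{728 \sqrt{10}}{75055}$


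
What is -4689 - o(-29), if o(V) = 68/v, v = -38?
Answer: -89057/19 ≈ -4687.2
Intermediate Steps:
o(V) = -34/19 (o(V) = 68/(-38) = 68*(-1/38) = -34/19)
-4689 - o(-29) = -4689 - 1*(-34/19) = -4689 + 34/19 = -89057/19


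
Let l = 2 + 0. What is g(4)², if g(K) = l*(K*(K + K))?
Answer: 4096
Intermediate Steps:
l = 2
g(K) = 4*K² (g(K) = 2*(K*(K + K)) = 2*(K*(2*K)) = 2*(2*K²) = 4*K²)
g(4)² = (4*4²)² = (4*16)² = 64² = 4096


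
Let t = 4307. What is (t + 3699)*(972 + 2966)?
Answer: 31527628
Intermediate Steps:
(t + 3699)*(972 + 2966) = (4307 + 3699)*(972 + 2966) = 8006*3938 = 31527628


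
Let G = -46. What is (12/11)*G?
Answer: -552/11 ≈ -50.182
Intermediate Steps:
(12/11)*G = (12/11)*(-46) = -552/11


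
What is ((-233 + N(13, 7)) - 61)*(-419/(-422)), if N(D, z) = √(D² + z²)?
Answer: -61593/211 + 419*√218/422 ≈ -277.25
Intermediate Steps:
((-233 + N(13, 7)) - 61)*(-419/(-422)) = ((-233 + √(13² + 7²)) - 61)*(-419/(-422)) = ((-233 + √(169 + 49)) - 61)*(-419*(-1/422)) = ((-233 + √218) - 61)*(419/422) = (-294 + √218)*(419/422) = -61593/211 + 419*√218/422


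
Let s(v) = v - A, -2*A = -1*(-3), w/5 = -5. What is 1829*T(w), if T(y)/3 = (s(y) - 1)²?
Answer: 13174287/4 ≈ 3.2936e+6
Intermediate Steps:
w = -25 (w = 5*(-5) = -25)
A = -3/2 (A = -(-1)*(-3)/2 = -½*3 = -3/2 ≈ -1.5000)
s(v) = 3/2 + v (s(v) = v - 1*(-3/2) = v + 3/2 = 3/2 + v)
T(y) = 3*(½ + y)² (T(y) = 3*((3/2 + y) - 1)² = 3*(½ + y)²)
1829*T(w) = 1829*(3*(1 + 2*(-25))²/4) = 1829*(3*(1 - 50)²/4) = 1829*((¾)*(-49)²) = 1829*((¾)*2401) = 1829*(7203/4) = 13174287/4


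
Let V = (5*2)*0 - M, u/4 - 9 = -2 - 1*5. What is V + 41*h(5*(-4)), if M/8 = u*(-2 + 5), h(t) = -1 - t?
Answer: 587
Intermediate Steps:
u = 8 (u = 36 + 4*(-2 - 1*5) = 36 + 4*(-2 - 5) = 36 + 4*(-7) = 36 - 28 = 8)
M = 192 (M = 8*(8*(-2 + 5)) = 8*(8*3) = 8*24 = 192)
V = -192 (V = (5*2)*0 - 1*192 = 10*0 - 192 = 0 - 192 = -192)
V + 41*h(5*(-4)) = -192 + 41*(-1 - 5*(-4)) = -192 + 41*(-1 - 1*(-20)) = -192 + 41*(-1 + 20) = -192 + 41*19 = -192 + 779 = 587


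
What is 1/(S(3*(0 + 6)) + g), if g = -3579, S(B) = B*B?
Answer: -1/3255 ≈ -0.00030722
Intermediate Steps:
S(B) = B²
1/(S(3*(0 + 6)) + g) = 1/((3*(0 + 6))² - 3579) = 1/((3*6)² - 3579) = 1/(18² - 3579) = 1/(324 - 3579) = 1/(-3255) = -1/3255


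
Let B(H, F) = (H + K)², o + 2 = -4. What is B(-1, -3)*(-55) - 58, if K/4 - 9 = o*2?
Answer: -9353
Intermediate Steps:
o = -6 (o = -2 - 4 = -6)
K = -12 (K = 36 + 4*(-6*2) = 36 + 4*(-12) = 36 - 48 = -12)
B(H, F) = (-12 + H)² (B(H, F) = (H - 12)² = (-12 + H)²)
B(-1, -3)*(-55) - 58 = (-12 - 1)²*(-55) - 58 = (-13)²*(-55) - 58 = 169*(-55) - 58 = -9295 - 58 = -9353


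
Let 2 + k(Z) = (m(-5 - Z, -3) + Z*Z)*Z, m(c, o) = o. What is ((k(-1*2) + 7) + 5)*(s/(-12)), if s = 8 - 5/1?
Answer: -2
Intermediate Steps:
s = 3 (s = 8 - 5 = 3)
k(Z) = -2 + Z*(-3 + Z**2) (k(Z) = -2 + (-3 + Z*Z)*Z = -2 + (-3 + Z**2)*Z = -2 + Z*(-3 + Z**2))
((k(-1*2) + 7) + 5)*(s/(-12)) = (((-2 + (-1*2)**3 - (-3)*2) + 7) + 5)*(3/(-12)) = (((-2 + (-2)**3 - 3*(-2)) + 7) + 5)*(3*(-1/12)) = (((-2 - 8 + 6) + 7) + 5)*(-1/4) = ((-4 + 7) + 5)*(-1/4) = (3 + 5)*(-1/4) = 8*(-1/4) = -2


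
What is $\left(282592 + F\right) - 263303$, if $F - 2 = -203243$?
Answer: $-183952$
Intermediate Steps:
$F = -203241$ ($F = 2 - 203243 = -203241$)
$\left(282592 + F\right) - 263303 = \left(282592 - 203241\right) - 263303 = 79351 - 263303 = -183952$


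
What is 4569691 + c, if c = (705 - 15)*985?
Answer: 5249341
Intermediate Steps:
c = 679650 (c = 690*985 = 679650)
4569691 + c = 4569691 + 679650 = 5249341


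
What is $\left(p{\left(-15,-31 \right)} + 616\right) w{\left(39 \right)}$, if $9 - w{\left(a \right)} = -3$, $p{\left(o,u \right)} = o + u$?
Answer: $6840$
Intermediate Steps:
$w{\left(a \right)} = 12$ ($w{\left(a \right)} = 9 - -3 = 9 + 3 = 12$)
$\left(p{\left(-15,-31 \right)} + 616\right) w{\left(39 \right)} = \left(\left(-15 - 31\right) + 616\right) 12 = \left(-46 + 616\right) 12 = 570 \cdot 12 = 6840$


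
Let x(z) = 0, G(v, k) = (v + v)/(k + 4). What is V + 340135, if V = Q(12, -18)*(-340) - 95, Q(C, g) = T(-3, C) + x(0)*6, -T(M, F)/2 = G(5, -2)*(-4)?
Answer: 326440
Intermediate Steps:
G(v, k) = 2*v/(4 + k) (G(v, k) = (2*v)/(4 + k) = 2*v/(4 + k))
T(M, F) = 40 (T(M, F) = -2*2*5/(4 - 2)*(-4) = -2*2*5/2*(-4) = -2*2*5*(½)*(-4) = -10*(-4) = -2*(-20) = 40)
Q(C, g) = 40 (Q(C, g) = 40 + 0*6 = 40 + 0 = 40)
V = -13695 (V = 40*(-340) - 95 = -13600 - 95 = -13695)
V + 340135 = -13695 + 340135 = 326440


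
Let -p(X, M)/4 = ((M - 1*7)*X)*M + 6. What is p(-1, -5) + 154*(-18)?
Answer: -2556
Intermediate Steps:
p(X, M) = -24 - 4*M*X*(-7 + M) (p(X, M) = -4*(((M - 1*7)*X)*M + 6) = -4*(((M - 7)*X)*M + 6) = -4*(((-7 + M)*X)*M + 6) = -4*((X*(-7 + M))*M + 6) = -4*(M*X*(-7 + M) + 6) = -4*(6 + M*X*(-7 + M)) = -24 - 4*M*X*(-7 + M))
p(-1, -5) + 154*(-18) = (-24 - 4*(-1)*(-5)² + 28*(-5)*(-1)) + 154*(-18) = (-24 - 4*(-1)*25 + 140) - 2772 = (-24 + 100 + 140) - 2772 = 216 - 2772 = -2556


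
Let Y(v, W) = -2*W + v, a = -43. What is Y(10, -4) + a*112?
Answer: -4798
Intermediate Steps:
Y(v, W) = v - 2*W
Y(10, -4) + a*112 = (10 - 2*(-4)) - 43*112 = (10 + 8) - 4816 = 18 - 4816 = -4798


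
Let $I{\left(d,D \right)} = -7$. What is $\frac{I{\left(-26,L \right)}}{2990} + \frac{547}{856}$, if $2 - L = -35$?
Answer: $\frac{814769}{1279720} \approx 0.63668$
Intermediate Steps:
$L = 37$ ($L = 2 - -35 = 2 + 35 = 37$)
$\frac{I{\left(-26,L \right)}}{2990} + \frac{547}{856} = - \frac{7}{2990} + \frac{547}{856} = \frac{814769}{1279720}$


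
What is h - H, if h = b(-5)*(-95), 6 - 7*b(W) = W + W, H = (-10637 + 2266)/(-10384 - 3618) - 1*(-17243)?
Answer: -1711397039/98014 ≈ -17461.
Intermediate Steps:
H = 241444857/14002 (H = -8371/(-14002) + 17243 = -8371*(-1/14002) + 17243 = 8371/14002 + 17243 = 241444857/14002 ≈ 17244.)
b(W) = 6/7 - 2*W/7 (b(W) = 6/7 - (W + W)/7 = 6/7 - 2*W/7)
h = -1520/7 (h = (6/7 - 2/7*(-5))*(-95) = (6/7 + 10/7)*(-95) = (16/7)*(-95) = -1520/7 ≈ -217.14)
h - H = -1520/7 - 1*241444857/14002 = -1520/7 - 241444857/14002 = -1711397039/98014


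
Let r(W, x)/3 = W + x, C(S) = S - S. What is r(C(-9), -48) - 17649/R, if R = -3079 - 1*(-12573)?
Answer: -1384785/9494 ≈ -145.86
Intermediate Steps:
C(S) = 0
R = 9494 (R = -3079 + 12573 = 9494)
r(W, x) = 3*W + 3*x (r(W, x) = 3*(W + x) = 3*W + 3*x)
r(C(-9), -48) - 17649/R = (3*0 + 3*(-48)) - 17649/9494 = (0 - 144) - 17649*1/9494 = -144 - 17649/9494 = -1384785/9494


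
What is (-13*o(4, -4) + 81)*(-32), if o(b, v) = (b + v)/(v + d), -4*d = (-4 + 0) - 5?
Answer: -2592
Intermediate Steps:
d = 9/4 (d = -((-4 + 0) - 5)/4 = -(-4 - 5)/4 = -¼*(-9) = 9/4 ≈ 2.2500)
o(b, v) = (b + v)/(9/4 + v) (o(b, v) = (b + v)/(v + 9/4) = (b + v)/(9/4 + v))
(-13*o(4, -4) + 81)*(-32) = (-52*(4 - 4)/(9 + 4*(-4)) + 81)*(-32) = (-52*0/(9 - 16) + 81)*(-32) = (-52*0/(-7) + 81)*(-32) = (-52*(-1)*0/7 + 81)*(-32) = (-13*0 + 81)*(-32) = (0 + 81)*(-32) = 81*(-32) = -2592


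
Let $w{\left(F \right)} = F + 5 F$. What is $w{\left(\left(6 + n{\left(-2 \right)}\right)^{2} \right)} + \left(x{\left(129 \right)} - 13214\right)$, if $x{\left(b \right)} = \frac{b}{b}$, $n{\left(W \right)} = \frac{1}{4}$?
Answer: $- \frac{103829}{8} \approx -12979.0$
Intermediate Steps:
$n{\left(W \right)} = \frac{1}{4}$
$x{\left(b \right)} = 1$
$w{\left(F \right)} = 6 F$
$w{\left(\left(6 + n{\left(-2 \right)}\right)^{2} \right)} + \left(x{\left(129 \right)} - 13214\right) = 6 \left(6 + \frac{1}{4}\right)^{2} + \left(1 - 13214\right) = 6 \left(\frac{25}{4}\right)^{2} + \left(1 - 13214\right) = 6 \cdot \frac{625}{16} - 13213 = \frac{1875}{8} - 13213 = - \frac{103829}{8}$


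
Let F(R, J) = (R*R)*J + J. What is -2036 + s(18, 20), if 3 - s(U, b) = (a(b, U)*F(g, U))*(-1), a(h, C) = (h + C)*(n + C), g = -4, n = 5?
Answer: 265411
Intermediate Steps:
a(h, C) = (5 + C)*(C + h) (a(h, C) = (h + C)*(5 + C) = (C + h)*(5 + C) = (5 + C)*(C + h))
F(R, J) = J + J*R**2 (F(R, J) = R**2*J + J = J*R**2 + J = J + J*R**2)
s(U, b) = 3 + 17*U*(U**2 + 5*U + 5*b + U*b) (s(U, b) = 3 - (U**2 + 5*U + 5*b + U*b)*(U*(1 + (-4)**2))*(-1) = 3 - (U**2 + 5*U + 5*b + U*b)*(U*(1 + 16))*(-1) = 3 - (U**2 + 5*U + 5*b + U*b)*(U*17)*(-1) = 3 - (U**2 + 5*U + 5*b + U*b)*(17*U)*(-1) = 3 - 17*U*(U**2 + 5*U + 5*b + U*b)*(-1) = 3 - (-17)*U*(U**2 + 5*U + 5*b + U*b) = 3 + 17*U*(U**2 + 5*U + 5*b + U*b))
-2036 + s(18, 20) = -2036 + (3 + 17*18*(18**2 + 5*18 + 5*20 + 18*20)) = -2036 + (3 + 17*18*(324 + 90 + 100 + 360)) = -2036 + (3 + 17*18*874) = -2036 + (3 + 267444) = -2036 + 267447 = 265411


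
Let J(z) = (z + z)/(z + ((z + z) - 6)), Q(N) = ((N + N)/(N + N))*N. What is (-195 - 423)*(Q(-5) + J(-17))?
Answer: 51706/19 ≈ 2721.4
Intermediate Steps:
Q(N) = N (Q(N) = ((2*N)/((2*N)))*N = ((2*N)*(1/(2*N)))*N = 1*N = N)
J(z) = 2*z/(-6 + 3*z) (J(z) = (2*z)/(z + (2*z - 6)) = (2*z)/(z + (-6 + 2*z)) = (2*z)/(-6 + 3*z) = 2*z/(-6 + 3*z))
(-195 - 423)*(Q(-5) + J(-17)) = (-195 - 423)*(-5 + (⅔)*(-17)/(-2 - 17)) = -618*(-5 + (⅔)*(-17)/(-19)) = -618*(-5 + (⅔)*(-17)*(-1/19)) = -618*(-5 + 34/57) = -618*(-251/57) = 51706/19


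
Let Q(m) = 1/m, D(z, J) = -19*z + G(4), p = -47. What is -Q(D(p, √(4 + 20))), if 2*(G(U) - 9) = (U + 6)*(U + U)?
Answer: -1/942 ≈ -0.0010616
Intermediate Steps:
G(U) = 9 + U*(6 + U) (G(U) = 9 + ((U + 6)*(U + U))/2 = 9 + ((6 + U)*(2*U))/2 = 9 + (2*U*(6 + U))/2 = 9 + U*(6 + U))
D(z, J) = 49 - 19*z (D(z, J) = -19*z + (9 + 4² + 6*4) = -19*z + (9 + 16 + 24) = -19*z + 49 = 49 - 19*z)
-Q(D(p, √(4 + 20))) = -1/(49 - 19*(-47)) = -1/(49 + 893) = -1/942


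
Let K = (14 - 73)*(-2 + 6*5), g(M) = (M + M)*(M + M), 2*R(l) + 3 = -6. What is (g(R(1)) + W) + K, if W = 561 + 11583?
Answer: 10573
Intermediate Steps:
R(l) = -9/2 (R(l) = -3/2 + (½)*(-6) = -3/2 - 3 = -9/2)
g(M) = 4*M² (g(M) = (2*M)*(2*M) = 4*M²)
W = 12144
K = -1652 (K = -59*(-2 + 30) = -59*28 = -1652)
(g(R(1)) + W) + K = (4*(-9/2)² + 12144) - 1652 = (4*(81/4) + 12144) - 1652 = (81 + 12144) - 1652 = 12225 - 1652 = 10573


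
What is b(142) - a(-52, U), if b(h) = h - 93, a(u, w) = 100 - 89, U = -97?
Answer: 38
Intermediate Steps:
a(u, w) = 11
b(h) = -93 + h
b(142) - a(-52, U) = (-93 + 142) - 1*11 = 49 - 11 = 38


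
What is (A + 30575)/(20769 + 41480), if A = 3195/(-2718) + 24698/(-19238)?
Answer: 88811335207/180829485562 ≈ 0.49113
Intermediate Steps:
A = -7144143/2904938 (A = 3195*(-1/2718) + 24698*(-1/19238) = -355/302 - 12349/9619 = -7144143/2904938 ≈ -2.4593)
(A + 30575)/(20769 + 41480) = (-7144143/2904938 + 30575)/(20769 + 41480) = (88811335207/2904938)/62249 = (88811335207/2904938)*(1/62249) = 88811335207/180829485562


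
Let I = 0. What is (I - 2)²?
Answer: 4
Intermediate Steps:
(I - 2)² = (0 - 2)² = (-2)² = 4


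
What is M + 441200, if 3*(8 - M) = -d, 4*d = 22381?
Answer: 5316877/12 ≈ 4.4307e+5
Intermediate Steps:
d = 22381/4 (d = (¼)*22381 = 22381/4 ≈ 5595.3)
M = 22477/12 (M = 8 - (-1)*22381/(3*4) = 8 - ⅓*(-22381/4) = 8 + 22381/12 = 22477/12 ≈ 1873.1)
M + 441200 = 22477/12 + 441200 = 5316877/12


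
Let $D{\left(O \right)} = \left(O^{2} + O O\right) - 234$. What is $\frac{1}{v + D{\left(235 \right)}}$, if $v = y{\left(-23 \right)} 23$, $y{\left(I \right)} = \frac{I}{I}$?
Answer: $\frac{1}{110239} \approx 9.0712 \cdot 10^{-6}$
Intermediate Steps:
$D{\left(O \right)} = -234 + 2 O^{2}$ ($D{\left(O \right)} = \left(O^{2} + O^{2}\right) - 234 = 2 O^{2} - 234 = -234 + 2 O^{2}$)
$y{\left(I \right)} = 1$
$v = 23$ ($v = 1 \cdot 23 = 23$)
$\frac{1}{v + D{\left(235 \right)}} = \frac{1}{23 - \left(234 - 2 \cdot 235^{2}\right)} = \frac{1}{23 + \left(-234 + 2 \cdot 55225\right)} = \frac{1}{23 + \left(-234 + 110450\right)} = \frac{1}{23 + 110216} = \frac{1}{110239}$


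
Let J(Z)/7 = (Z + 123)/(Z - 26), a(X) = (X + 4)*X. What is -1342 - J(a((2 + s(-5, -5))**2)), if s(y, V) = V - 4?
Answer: -3469322/2571 ≈ -1349.4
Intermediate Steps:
s(y, V) = -4 + V
a(X) = X*(4 + X) (a(X) = (4 + X)*X = X*(4 + X))
J(Z) = 7*(123 + Z)/(-26 + Z) (J(Z) = 7*((Z + 123)/(Z - 26)) = 7*((123 + Z)/(-26 + Z)) = 7*(123 + Z)/(-26 + Z))
-1342 - J(a((2 + s(-5, -5))**2)) = -1342 - 7*(123 + (2 + (-4 - 5))**2*(4 + (2 + (-4 - 5))**2))/(-26 + (2 + (-4 - 5))**2*(4 + (2 + (-4 - 5))**2)) = -1342 - 7*(123 + (2 - 9)**2*(4 + (2 - 9)**2))/(-26 + (2 - 9)**2*(4 + (2 - 9)**2)) = -1342 - 7*(123 + (-7)**2*(4 + (-7)**2))/(-26 + (-7)**2*(4 + (-7)**2)) = -1342 - 7*(123 + 49*(4 + 49))/(-26 + 49*(4 + 49)) = -1342 - 7*(123 + 49*53)/(-26 + 49*53) = -1342 - 7*(123 + 2597)/(-26 + 2597) = -1342 - 7*2720/2571 = -1342 - 1*19040/2571 = -1342 - 19040/2571 = -3469322/2571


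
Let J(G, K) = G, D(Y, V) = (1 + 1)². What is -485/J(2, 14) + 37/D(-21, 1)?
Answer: -933/4 ≈ -233.25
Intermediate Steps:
D(Y, V) = 4 (D(Y, V) = 2² = 4)
-485/J(2, 14) + 37/D(-21, 1) = -485/2 + 37/4 = -933/4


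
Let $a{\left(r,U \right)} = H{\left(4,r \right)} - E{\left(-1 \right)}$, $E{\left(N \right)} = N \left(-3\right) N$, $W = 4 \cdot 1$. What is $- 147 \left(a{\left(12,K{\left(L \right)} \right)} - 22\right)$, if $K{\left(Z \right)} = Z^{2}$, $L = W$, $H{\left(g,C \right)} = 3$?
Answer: $2352$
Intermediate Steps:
$W = 4$
$E{\left(N \right)} = - 3 N^{2}$ ($E{\left(N \right)} = - 3 N N = - 3 N^{2}$)
$L = 4$
$a{\left(r,U \right)} = 6$ ($a{\left(r,U \right)} = 3 - - 3 \left(-1\right)^{2} = 3 - \left(-3\right) 1 = 3 - -3 = 3 + 3 = 6$)
$- 147 \left(a{\left(12,K{\left(L \right)} \right)} - 22\right) = - 147 \left(6 - 22\right) = \left(-147\right) \left(-16\right) = 2352$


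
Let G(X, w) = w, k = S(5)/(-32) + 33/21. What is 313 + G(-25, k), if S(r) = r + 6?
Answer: 70387/224 ≈ 314.23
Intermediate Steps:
S(r) = 6 + r
k = 275/224 (k = (6 + 5)/(-32) + 33/21 = 11*(-1/32) + 33*(1/21) = -11/32 + 11/7 = 275/224 ≈ 1.2277)
313 + G(-25, k) = 313 + 275/224 = 70387/224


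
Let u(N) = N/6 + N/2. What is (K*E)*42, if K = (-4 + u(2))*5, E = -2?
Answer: 1120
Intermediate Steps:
u(N) = 2*N/3 (u(N) = N*(⅙) + N*(½) = N/6 + N/2 = 2*N/3)
K = -40/3 (K = (-4 + (⅔)*2)*5 = (-4 + 4/3)*5 = -8/3*5 = -40/3 ≈ -13.333)
(K*E)*42 = -40/3*(-2)*42 = (80/3)*42 = 1120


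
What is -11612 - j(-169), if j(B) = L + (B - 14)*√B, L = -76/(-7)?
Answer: -81360/7 + 2379*I ≈ -11623.0 + 2379.0*I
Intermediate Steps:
L = 76/7 (L = -76*(-⅐) = 76/7 ≈ 10.857)
j(B) = 76/7 + √B*(-14 + B) (j(B) = 76/7 + (B - 14)*√B = 76/7 + (-14 + B)*√B = 76/7 + √B*(-14 + B))
-11612 - j(-169) = -11612 - (76/7 + (-169)^(3/2) - 182*I) = -11612 - (76/7 - 2197*I - 182*I) = -11612 - (76/7 - 2379*I) = -11612 + (-76/7 + 2379*I) = -81360/7 + 2379*I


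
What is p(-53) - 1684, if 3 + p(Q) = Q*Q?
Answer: 1122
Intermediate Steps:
p(Q) = -3 + Q² (p(Q) = -3 + Q*Q = -3 + Q²)
p(-53) - 1684 = (-3 + (-53)²) - 1684 = (-3 + 2809) - 1684 = 2806 - 1684 = 1122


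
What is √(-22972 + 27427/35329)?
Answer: I*√585127810281/5047 ≈ 151.56*I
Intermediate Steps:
√(-22972 + 27427/35329) = √(-811550361/35329) = I*√585127810281/5047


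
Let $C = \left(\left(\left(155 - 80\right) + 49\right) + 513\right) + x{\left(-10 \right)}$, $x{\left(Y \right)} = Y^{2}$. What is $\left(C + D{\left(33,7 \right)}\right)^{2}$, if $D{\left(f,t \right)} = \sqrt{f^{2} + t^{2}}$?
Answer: $\left(737 + \sqrt{1138}\right)^{2} \approx 5.9403 \cdot 10^{5}$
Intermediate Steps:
$C = 737$ ($C = \left(\left(\left(155 - 80\right) + 49\right) + 513\right) + \left(-10\right)^{2} = \left(\left(75 + 49\right) + 513\right) + 100 = \left(124 + 513\right) + 100 = 637 + 100 = 737$)
$\left(C + D{\left(33,7 \right)}\right)^{2} = \left(737 + \sqrt{33^{2} + 7^{2}}\right)^{2} = \left(737 + \sqrt{1089 + 49}\right)^{2} = \left(737 + \sqrt{1138}\right)^{2}$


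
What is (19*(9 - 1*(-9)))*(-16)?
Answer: -5472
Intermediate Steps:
(19*(9 - 1*(-9)))*(-16) = (19*(9 + 9))*(-16) = (19*18)*(-16) = 342*(-16) = -5472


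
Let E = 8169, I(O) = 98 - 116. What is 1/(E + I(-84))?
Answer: 1/8151 ≈ 0.00012268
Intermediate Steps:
I(O) = -18
1/(E + I(-84)) = 1/(8169 - 18) = 1/8151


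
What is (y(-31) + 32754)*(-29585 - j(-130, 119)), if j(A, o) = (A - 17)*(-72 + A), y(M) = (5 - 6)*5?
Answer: -1941327971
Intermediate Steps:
y(M) = -5 (y(M) = -1*5 = -5)
j(A, o) = (-72 + A)*(-17 + A) (j(A, o) = (-17 + A)*(-72 + A) = (-72 + A)*(-17 + A))
(y(-31) + 32754)*(-29585 - j(-130, 119)) = (-5 + 32754)*(-29585 - (1224 + (-130)² - 89*(-130))) = 32749*(-29585 - (1224 + 16900 + 11570)) = 32749*(-29585 - 1*29694) = 32749*(-29585 - 29694) = 32749*(-59279) = -1941327971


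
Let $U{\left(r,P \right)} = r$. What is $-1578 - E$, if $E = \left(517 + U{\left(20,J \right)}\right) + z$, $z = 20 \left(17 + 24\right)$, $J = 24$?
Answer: $-2935$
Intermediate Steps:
$z = 820$ ($z = 20 \cdot 41 = 820$)
$E = 1357$ ($E = \left(517 + 20\right) + 820 = 537 + 820 = 1357$)
$-1578 - E = -1578 - 1357 = -2935$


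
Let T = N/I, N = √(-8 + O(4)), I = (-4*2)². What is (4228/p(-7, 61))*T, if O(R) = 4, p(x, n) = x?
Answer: -151*I/8 ≈ -18.875*I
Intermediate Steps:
I = 64 (I = (-8)² = 64)
N = 2*I (N = √(-8 + 4) = √(-4) = 2*I ≈ 2.0*I)
T = I/32 (T = (2*I)/64 = (2*I)*(1/64) = I/32 ≈ 0.03125*I)
(4228/p(-7, 61))*T = (4228/(-7))*(I/32) = (4228*(-⅐))*(I/32) = -151*I/8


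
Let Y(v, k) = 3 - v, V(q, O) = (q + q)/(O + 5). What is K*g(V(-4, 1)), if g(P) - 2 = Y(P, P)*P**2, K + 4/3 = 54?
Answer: 41396/81 ≈ 511.06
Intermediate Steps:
V(q, O) = 2*q/(5 + O) (V(q, O) = (2*q)/(5 + O) = 2*q/(5 + O))
K = 158/3 (K = -4/3 + 54 = 158/3 ≈ 52.667)
g(P) = 2 + P**2*(3 - P) (g(P) = 2 + (3 - P)*P**2 = 2 + P**2*(3 - P))
K*g(V(-4, 1)) = 158*(2 + (2*(-4)/(5 + 1))**2*(3 - 2*(-4)/(5 + 1)))/3 = 158*(2 + (2*(-4)/6)**2*(3 - 2*(-4)/6))/3 = 158*(2 + (2*(-4)*(1/6))**2*(3 - 2*(-4)/6))/3 = 158*(2 + (-4/3)**2*(3 - 1*(-4/3)))/3 = 158*(2 + 16*(3 + 4/3)/9)/3 = 158*(2 + (16/9)*(13/3))/3 = 158*(2 + 208/27)/3 = (158/3)*(262/27) = 41396/81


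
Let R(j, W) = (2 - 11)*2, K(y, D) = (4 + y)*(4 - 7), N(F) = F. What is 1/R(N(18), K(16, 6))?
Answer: -1/18 ≈ -0.055556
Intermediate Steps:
K(y, D) = -12 - 3*y (K(y, D) = (4 + y)*(-3) = -12 - 3*y)
R(j, W) = -18 (R(j, W) = -9*2 = -18)
1/R(N(18), K(16, 6)) = 1/(-18) = -1/18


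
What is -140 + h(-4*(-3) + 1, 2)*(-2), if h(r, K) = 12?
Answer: -164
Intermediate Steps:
-140 + h(-4*(-3) + 1, 2)*(-2) = -140 + 12*(-2) = -140 - 24 = -164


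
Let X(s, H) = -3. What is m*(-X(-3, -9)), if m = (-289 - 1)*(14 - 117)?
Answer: 89610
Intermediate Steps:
m = 29870 (m = -290*(-103) = 29870)
m*(-X(-3, -9)) = 29870*(-1*(-3)) = 29870*3 = 89610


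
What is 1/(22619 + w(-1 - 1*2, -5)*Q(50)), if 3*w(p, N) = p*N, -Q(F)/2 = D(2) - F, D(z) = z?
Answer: 1/23099 ≈ 4.3292e-5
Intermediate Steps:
Q(F) = -4 + 2*F (Q(F) = -2*(2 - F) = -4 + 2*F)
w(p, N) = N*p/3 (w(p, N) = (p*N)/3 = (N*p)/3 = N*p/3)
1/(22619 + w(-1 - 1*2, -5)*Q(50)) = 1/(22619 + ((⅓)*(-5)*(-1 - 1*2))*(-4 + 2*50)) = 1/(22619 + ((⅓)*(-5)*(-1 - 2))*(-4 + 100)) = 1/(22619 + ((⅓)*(-5)*(-3))*96) = 1/(22619 + 5*96) = 1/(22619 + 480) = 1/23099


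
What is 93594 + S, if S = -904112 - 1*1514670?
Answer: -2325188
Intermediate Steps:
S = -2418782 (S = -904112 - 1514670 = -2418782)
93594 + S = 93594 - 2418782 = -2325188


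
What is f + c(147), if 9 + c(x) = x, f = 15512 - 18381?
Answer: -2731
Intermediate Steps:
f = -2869
c(x) = -9 + x
f + c(147) = -2869 + (-9 + 147) = -2869 + 138 = -2731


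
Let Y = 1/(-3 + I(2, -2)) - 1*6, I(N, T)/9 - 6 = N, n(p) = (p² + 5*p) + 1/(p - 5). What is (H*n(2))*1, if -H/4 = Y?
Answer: 67732/207 ≈ 327.21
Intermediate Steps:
n(p) = p² + 1/(-5 + p) + 5*p (n(p) = (p² + 5*p) + 1/(-5 + p) = p² + 1/(-5 + p) + 5*p)
I(N, T) = 54 + 9*N
Y = -413/69 (Y = 1/(-3 + (54 + 9*2)) - 1*6 = 1/(-3 + (54 + 18)) - 6 = 1/(-3 + 72) - 6 = 1/69 - 6 = -413/69 ≈ -5.9855)
H = 1652/69 (H = -4*(-413/69) = 1652/69 ≈ 23.942)
(H*n(2))*1 = (1652*((1 + 2³ - 25*2)/(-5 + 2))/69)*1 = (1652*((1 + 8 - 50)/(-3))/69)*1 = (1652*(-⅓*(-41))/69)*1 = ((1652/69)*(41/3))*1 = (67732/207)*1 = 67732/207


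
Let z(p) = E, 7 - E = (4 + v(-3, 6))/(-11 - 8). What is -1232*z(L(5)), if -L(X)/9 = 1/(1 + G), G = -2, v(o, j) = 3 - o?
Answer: -176176/19 ≈ -9272.4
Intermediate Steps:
L(X) = 9 (L(X) = -9/(1 - 2) = -9/(-1) = -9*(-1) = 9)
E = 143/19 (E = 7 - (4 + (3 - 1*(-3)))/(-11 - 8) = 7 - (4 + (3 + 3))/(-19) = 7 - (4 + 6)*(-1)/19 = 7 - 10*(-1)/19 = 7 - 1*(-10/19) = 7 + 10/19 = 143/19 ≈ 7.5263)
z(p) = 143/19
-1232*z(L(5)) = -1232*143/19 = -176176/19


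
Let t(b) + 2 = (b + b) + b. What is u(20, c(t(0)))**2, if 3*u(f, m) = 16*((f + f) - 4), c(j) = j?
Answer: 36864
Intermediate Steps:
t(b) = -2 + 3*b (t(b) = -2 + ((b + b) + b) = -2 + (2*b + b) = -2 + 3*b)
u(f, m) = -64/3 + 32*f/3 (u(f, m) = (16*((f + f) - 4))/3 = (16*(2*f - 4))/3 = (16*(-4 + 2*f))/3 = (-64 + 32*f)/3 = -64/3 + 32*f/3)
u(20, c(t(0)))**2 = (-64/3 + (32/3)*20)**2 = (-64/3 + 640/3)**2 = 192**2 = 36864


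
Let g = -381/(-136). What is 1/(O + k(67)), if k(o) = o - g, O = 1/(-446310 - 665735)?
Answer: 151238120/9709264759 ≈ 0.015577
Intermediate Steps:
g = 381/136 (g = -381*(-1/136) = 381/136 ≈ 2.8015)
O = -1/1112045 (O = 1/(-1112045) = -1/1112045 ≈ -8.9924e-7)
k(o) = -381/136 + o (k(o) = o - 1*381/136 = o - 381/136 = -381/136 + o)
1/(O + k(67)) = 1/(-1/1112045 + (-381/136 + 67)) = 1/(-1/1112045 + 8731/136) = 1/(9709264759/151238120) = 151238120/9709264759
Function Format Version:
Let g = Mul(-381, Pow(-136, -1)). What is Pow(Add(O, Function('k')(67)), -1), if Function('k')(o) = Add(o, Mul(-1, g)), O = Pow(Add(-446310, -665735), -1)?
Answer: Rational(151238120, 9709264759) ≈ 0.015577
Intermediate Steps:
g = Rational(381, 136) (g = Mul(-381, Rational(-1, 136)) = Rational(381, 136) ≈ 2.8015)
O = Rational(-1, 1112045) (O = Pow(-1112045, -1) = Rational(-1, 1112045) ≈ -8.9924e-7)
Function('k')(o) = Add(Rational(-381, 136), o) (Function('k')(o) = Add(o, Mul(-1, Rational(381, 136))) = Add(o, Rational(-381, 136)) = Add(Rational(-381, 136), o))
Pow(Add(O, Function('k')(67)), -1) = Pow(Add(Rational(-1, 1112045), Add(Rational(-381, 136), 67)), -1) = Pow(Add(Rational(-1, 1112045), Rational(8731, 136)), -1) = Pow(Rational(9709264759, 151238120), -1) = Rational(151238120, 9709264759)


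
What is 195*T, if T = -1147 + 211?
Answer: -182520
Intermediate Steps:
T = -936
195*T = 195*(-936) = -182520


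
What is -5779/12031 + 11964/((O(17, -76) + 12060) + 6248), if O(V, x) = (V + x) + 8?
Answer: 38431681/219649967 ≈ 0.17497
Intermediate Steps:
O(V, x) = 8 + V + x
-5779/12031 + 11964/((O(17, -76) + 12060) + 6248) = -5779/12031 + 11964/(((8 + 17 - 76) + 12060) + 6248) = -5779*1/12031 + 11964/((-51 + 12060) + 6248) = -5779/12031 + 11964/(12009 + 6248) = -5779/12031 + 11964/18257 = 38431681/219649967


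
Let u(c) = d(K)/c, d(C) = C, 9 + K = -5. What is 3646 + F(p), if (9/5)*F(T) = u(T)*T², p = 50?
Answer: 29314/9 ≈ 3257.1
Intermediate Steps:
K = -14 (K = -9 - 5 = -14)
u(c) = -14/c
F(T) = -70*T/9 (F(T) = 5*((-14/T)*T²)/9 = 5*(-14*T)/9 = -70*T/9)
3646 + F(p) = 3646 - 70/9*50 = 3646 - 3500/9 = 29314/9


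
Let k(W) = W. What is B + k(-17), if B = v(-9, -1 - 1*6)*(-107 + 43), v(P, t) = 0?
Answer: -17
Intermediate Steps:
B = 0 (B = 0*(-107 + 43) = 0*(-64) = 0)
B + k(-17) = 0 - 17 = -17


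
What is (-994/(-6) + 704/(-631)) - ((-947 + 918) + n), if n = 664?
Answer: -890560/1893 ≈ -470.45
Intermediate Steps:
(-994/(-6) + 704/(-631)) - ((-947 + 918) + n) = (-994/(-6) + 704/(-631)) - ((-947 + 918) + 664) = (-994*(-⅙) + 704*(-1/631)) - (-29 + 664) = (497/3 - 704/631) - 1*635 = 311495/1893 - 635 = -890560/1893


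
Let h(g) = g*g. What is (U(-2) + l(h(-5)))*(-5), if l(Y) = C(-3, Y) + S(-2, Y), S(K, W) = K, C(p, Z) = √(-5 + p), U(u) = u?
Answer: 20 - 10*I*√2 ≈ 20.0 - 14.142*I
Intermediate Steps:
h(g) = g²
l(Y) = -2 + 2*I*√2 (l(Y) = √(-5 - 3) - 2 = √(-8) - 2 = 2*I*√2 - 2 = -2 + 2*I*√2)
(U(-2) + l(h(-5)))*(-5) = (-2 + (-2 + 2*I*√2))*(-5) = (-4 + 2*I*√2)*(-5) = 20 - 10*I*√2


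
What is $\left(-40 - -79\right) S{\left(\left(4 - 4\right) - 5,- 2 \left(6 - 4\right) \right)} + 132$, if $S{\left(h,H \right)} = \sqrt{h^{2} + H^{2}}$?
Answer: $132 + 39 \sqrt{41} \approx 381.72$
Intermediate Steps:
$S{\left(h,H \right)} = \sqrt{H^{2} + h^{2}}$
$\left(-40 - -79\right) S{\left(\left(4 - 4\right) - 5,- 2 \left(6 - 4\right) \right)} + 132 = \left(-40 - -79\right) \sqrt{\left(- 2 \left(6 - 4\right)\right)^{2} + \left(\left(4 - 4\right) - 5\right)^{2}} + 132 = \left(-40 + 79\right) \sqrt{\left(\left(-2\right) 2\right)^{2} + \left(0 - 5\right)^{2}} + 132 = 39 \sqrt{\left(-4\right)^{2} + \left(-5\right)^{2}} + 132 = 39 \sqrt{16 + 25} + 132 = 39 \sqrt{41} + 132 = 132 + 39 \sqrt{41}$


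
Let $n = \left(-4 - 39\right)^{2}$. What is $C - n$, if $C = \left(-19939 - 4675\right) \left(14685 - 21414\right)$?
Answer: $165625757$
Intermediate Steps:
$n = 1849$ ($n = \left(-43\right)^{2} = 1849$)
$C = 165627606$ ($C = \left(-24614\right) \left(-6729\right) = 165627606$)
$C - n = 165627606 - 1849 = 165625757$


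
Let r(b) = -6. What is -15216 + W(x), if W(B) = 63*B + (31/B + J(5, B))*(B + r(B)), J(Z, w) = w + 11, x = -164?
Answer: 40519/82 ≈ 494.13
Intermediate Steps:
J(Z, w) = 11 + w
W(B) = 63*B + (-6 + B)*(11 + B + 31/B) (W(B) = 63*B + (31/B + (11 + B))*(B - 6) = 63*B + (11 + B + 31/B)*(-6 + B) = 63*B + (-6 + B)*(11 + B + 31/B))
-15216 + W(x) = -15216 + (-35 + (-164)² - 186/(-164) + 68*(-164)) = -15216 + (-35 + 26896 - 186*(-1/164) - 11152) = -15216 + (-35 + 26896 + 93/82 - 11152) = -15216 + 1288231/82 = 40519/82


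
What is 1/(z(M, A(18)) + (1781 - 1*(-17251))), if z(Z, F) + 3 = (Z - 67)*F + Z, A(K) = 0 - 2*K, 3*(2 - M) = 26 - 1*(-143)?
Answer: 3/70028 ≈ 4.2840e-5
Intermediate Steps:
M = -163/3 (M = 2 - (26 - 1*(-143))/3 = 2 - (26 + 143)/3 = 2 - 1/3*169 = 2 - 169/3 = -163/3 ≈ -54.333)
A(K) = -2*K
z(Z, F) = -3 + Z + F*(-67 + Z) (z(Z, F) = -3 + ((Z - 67)*F + Z) = -3 + ((-67 + Z)*F + Z) = -3 + (F*(-67 + Z) + Z) = -3 + (Z + F*(-67 + Z)) = -3 + Z + F*(-67 + Z))
1/(z(M, A(18)) + (1781 - 1*(-17251))) = 1/((-3 - 163/3 - (-134)*18 - 2*18*(-163/3)) + (1781 - 1*(-17251))) = 1/((-3 - 163/3 - 67*(-36) - 36*(-163/3)) + (1781 + 17251)) = 1/((-3 - 163/3 + 2412 + 1956) + 19032) = 1/(12932/3 + 19032) = 1/(70028/3) = 3/70028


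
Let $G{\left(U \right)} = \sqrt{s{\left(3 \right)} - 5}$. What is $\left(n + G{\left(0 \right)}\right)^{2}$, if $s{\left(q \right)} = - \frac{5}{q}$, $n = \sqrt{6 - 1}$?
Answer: $- \frac{5}{3} + \frac{20 i \sqrt{3}}{3} \approx -1.6667 + 11.547 i$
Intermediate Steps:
$n = \sqrt{5} \approx 2.2361$
$G{\left(U \right)} = \frac{2 i \sqrt{15}}{3}$ ($G{\left(U \right)} = \sqrt{- \frac{5}{3} - 5} = \sqrt{- \frac{20}{3}} = \frac{2 i \sqrt{15}}{3}$)
$\left(n + G{\left(0 \right)}\right)^{2} = \left(\sqrt{5} + \frac{2 i \sqrt{15}}{3}\right)^{2}$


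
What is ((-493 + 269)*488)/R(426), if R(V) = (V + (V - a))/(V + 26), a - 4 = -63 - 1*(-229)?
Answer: -24704512/341 ≈ -72447.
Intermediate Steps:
a = 170 (a = 4 + (-63 - 1*(-229)) = 4 + (-63 + 229) = 4 + 166 = 170)
R(V) = (-170 + 2*V)/(26 + V) (R(V) = (V + (V - 1*170))/(V + 26) = (V + (V - 170))/(26 + V) = (V + (-170 + V))/(26 + V) = (-170 + 2*V)/(26 + V))
((-493 + 269)*488)/R(426) = ((-493 + 269)*488)/((2*(-85 + 426)/(26 + 426))) = (-224*488)/((2*341/452)) = -109312/(2*(1/452)*341) = -109312/341/226 = -109312*226/341 = -24704512/341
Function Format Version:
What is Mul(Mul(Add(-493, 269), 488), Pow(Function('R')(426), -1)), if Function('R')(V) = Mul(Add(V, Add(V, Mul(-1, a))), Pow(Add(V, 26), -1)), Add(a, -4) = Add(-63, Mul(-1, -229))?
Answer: Rational(-24704512, 341) ≈ -72447.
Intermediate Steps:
a = 170 (a = Add(4, Add(-63, Mul(-1, -229))) = Add(4, Add(-63, 229)) = Add(4, 166) = 170)
Function('R')(V) = Mul(Pow(Add(26, V), -1), Add(-170, Mul(2, V))) (Function('R')(V) = Mul(Add(V, Add(V, Mul(-1, 170))), Pow(Add(V, 26), -1)) = Mul(Add(V, Add(V, -170)), Pow(Add(26, V), -1)) = Mul(Add(V, Add(-170, V)), Pow(Add(26, V), -1)) = Mul(Add(-170, Mul(2, V)), Pow(Add(26, V), -1)) = Mul(Pow(Add(26, V), -1), Add(-170, Mul(2, V))))
Mul(Mul(Add(-493, 269), 488), Pow(Function('R')(426), -1)) = Mul(Mul(Add(-493, 269), 488), Pow(Mul(2, Pow(Add(26, 426), -1), Add(-85, 426)), -1)) = Mul(Mul(-224, 488), Pow(Mul(2, Pow(452, -1), 341), -1)) = Mul(-109312, Pow(Mul(2, Rational(1, 452), 341), -1)) = Mul(-109312, Pow(Rational(341, 226), -1)) = Mul(-109312, Rational(226, 341)) = Rational(-24704512, 341)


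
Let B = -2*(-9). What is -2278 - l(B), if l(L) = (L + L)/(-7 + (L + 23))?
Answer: -38744/17 ≈ -2279.1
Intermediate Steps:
B = 18
l(L) = 2*L/(16 + L) (l(L) = (2*L)/(-7 + (23 + L)) = (2*L)/(16 + L) = 2*L/(16 + L))
-2278 - l(B) = -2278 - 2*18/(16 + 18) = -2278 - 2*18/34 = -2278 - 1*18/17 = -2278 - 18/17 = -38744/17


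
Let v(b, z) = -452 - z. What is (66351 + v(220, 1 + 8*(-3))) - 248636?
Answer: -182714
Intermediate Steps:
(66351 + v(220, 1 + 8*(-3))) - 248636 = (66351 + (-452 - (1 + 8*(-3)))) - 248636 = (66351 + (-452 - (1 - 24))) - 248636 = (66351 + (-452 - 1*(-23))) - 248636 = (66351 + (-452 + 23)) - 248636 = (66351 - 429) - 248636 = 65922 - 248636 = -182714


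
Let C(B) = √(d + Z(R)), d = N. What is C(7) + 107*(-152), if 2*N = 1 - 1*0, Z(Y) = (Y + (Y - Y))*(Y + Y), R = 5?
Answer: -16264 + √202/2 ≈ -16257.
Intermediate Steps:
Z(Y) = 2*Y² (Z(Y) = (Y + 0)*(2*Y) = Y*(2*Y) = 2*Y²)
N = ½ (N = (1 - 1*0)/2 = (1 + 0)/2 = (½)*1 = ½ ≈ 0.50000)
d = ½ ≈ 0.50000
C(B) = √202/2 (C(B) = √(½ + 2*5²) = √(½ + 2*25) = √(½ + 50) = √(101/2) = √202/2)
C(7) + 107*(-152) = √202/2 + 107*(-152) = √202/2 - 16264 = -16264 + √202/2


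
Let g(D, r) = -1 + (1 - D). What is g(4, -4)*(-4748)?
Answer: 18992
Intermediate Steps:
g(D, r) = -D
g(4, -4)*(-4748) = -1*4*(-4748) = -4*(-4748) = 18992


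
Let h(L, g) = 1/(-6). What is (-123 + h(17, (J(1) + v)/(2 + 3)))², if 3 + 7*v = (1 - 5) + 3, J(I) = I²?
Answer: 546121/36 ≈ 15170.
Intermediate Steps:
v = -4/7 (v = -3/7 + ((1 - 5) + 3)/7 = -3/7 + (-4 + 3)/7 = -3/7 + (⅐)*(-1) = -3/7 - ⅐ = -4/7 ≈ -0.57143)
h(L, g) = -⅙
(-123 + h(17, (J(1) + v)/(2 + 3)))² = (-123 - ⅙)² = (-739/6)² = 546121/36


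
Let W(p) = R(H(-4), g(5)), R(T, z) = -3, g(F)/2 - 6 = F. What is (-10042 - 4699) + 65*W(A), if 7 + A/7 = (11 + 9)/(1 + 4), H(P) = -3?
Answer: -14936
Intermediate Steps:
g(F) = 12 + 2*F
A = -21 (A = -49 + 7*((11 + 9)/(1 + 4)) = -49 + 7*(20/5) = -49 + 7*(20*(⅕)) = -49 + 7*4 = -49 + 28 = -21)
W(p) = -3
(-10042 - 4699) + 65*W(A) = (-10042 - 4699) + 65*(-3) = -14741 - 195 = -14936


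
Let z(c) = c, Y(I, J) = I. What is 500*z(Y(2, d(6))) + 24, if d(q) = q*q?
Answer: 1024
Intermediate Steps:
d(q) = q**2
500*z(Y(2, d(6))) + 24 = 500*2 + 24 = 1000 + 24 = 1024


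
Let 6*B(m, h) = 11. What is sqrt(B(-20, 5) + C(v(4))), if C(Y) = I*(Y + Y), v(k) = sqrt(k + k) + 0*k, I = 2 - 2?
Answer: sqrt(66)/6 ≈ 1.3540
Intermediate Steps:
B(m, h) = 11/6 (B(m, h) = (1/6)*11 = 11/6)
I = 0
v(k) = sqrt(2)*sqrt(k) (v(k) = sqrt(2*k) + 0 = sqrt(2)*sqrt(k) + 0 = sqrt(2)*sqrt(k))
C(Y) = 0 (C(Y) = 0*(Y + Y) = 0*(2*Y) = 0)
sqrt(B(-20, 5) + C(v(4))) = sqrt(11/6 + 0) = sqrt(11/6) = sqrt(66)/6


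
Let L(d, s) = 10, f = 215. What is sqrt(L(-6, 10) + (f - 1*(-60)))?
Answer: sqrt(285) ≈ 16.882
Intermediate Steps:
sqrt(L(-6, 10) + (f - 1*(-60))) = sqrt(10 + (215 - 1*(-60))) = sqrt(10 + (215 + 60)) = sqrt(10 + 275) = sqrt(285)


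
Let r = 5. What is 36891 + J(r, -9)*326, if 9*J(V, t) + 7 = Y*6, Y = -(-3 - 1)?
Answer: 337561/9 ≈ 37507.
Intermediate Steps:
Y = 4 (Y = -1*(-4) = 4)
J(V, t) = 17/9 (J(V, t) = -7/9 + (4*6)/9 = -7/9 + (⅑)*24 = -7/9 + 8/3 = 17/9)
36891 + J(r, -9)*326 = 36891 + (17/9)*326 = 36891 + 5542/9 = 337561/9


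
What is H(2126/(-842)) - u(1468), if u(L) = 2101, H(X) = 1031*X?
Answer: -1980474/421 ≈ -4704.2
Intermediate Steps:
H(2126/(-842)) - u(1468) = 1031*(2126/(-842)) - 1*2101 = 1031*(2126*(-1/842)) - 2101 = 1031*(-1063/421) - 2101 = -1095953/421 - 2101 = -1980474/421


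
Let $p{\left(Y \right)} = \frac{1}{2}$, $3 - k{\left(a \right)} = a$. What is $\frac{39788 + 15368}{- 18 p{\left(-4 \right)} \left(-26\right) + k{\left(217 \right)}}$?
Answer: $\frac{13789}{5} \approx 2757.8$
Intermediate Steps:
$k{\left(a \right)} = 3 - a$
$p{\left(Y \right)} = \frac{1}{2}$
$\frac{39788 + 15368}{- 18 p{\left(-4 \right)} \left(-26\right) + k{\left(217 \right)}} = \frac{39788 + 15368}{\left(-18\right) \frac{1}{2} \left(-26\right) + \left(3 - 217\right)} = \frac{55156}{\left(-9\right) \left(-26\right) + \left(3 - 217\right)} = \frac{55156}{234 - 214} = \frac{55156}{20} = 55156 \cdot \frac{1}{20} = \frac{13789}{5}$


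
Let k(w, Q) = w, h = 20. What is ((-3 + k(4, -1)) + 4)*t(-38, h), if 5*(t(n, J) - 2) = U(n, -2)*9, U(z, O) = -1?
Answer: 1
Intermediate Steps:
t(n, J) = 1/5 (t(n, J) = 2 + (-1*9)/5 = 2 + (1/5)*(-9) = 2 - 9/5 = 1/5)
((-3 + k(4, -1)) + 4)*t(-38, h) = ((-3 + 4) + 4)*(1/5) = (1 + 4)*(1/5) = 5*(1/5) = 1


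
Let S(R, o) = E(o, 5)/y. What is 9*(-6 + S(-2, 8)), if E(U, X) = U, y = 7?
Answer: -306/7 ≈ -43.714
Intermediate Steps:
S(R, o) = o/7
9*(-6 + S(-2, 8)) = 9*(-6 + (⅐)*8) = 9*(-6 + 8/7) = 9*(-34/7) = -306/7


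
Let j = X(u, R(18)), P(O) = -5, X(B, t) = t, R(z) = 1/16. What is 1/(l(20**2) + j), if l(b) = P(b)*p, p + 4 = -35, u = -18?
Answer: 16/3121 ≈ 0.0051266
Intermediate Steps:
R(z) = 1/16
p = -39 (p = -4 - 35 = -39)
l(b) = 195 (l(b) = -5*(-39) = 195)
j = 1/16 ≈ 0.062500
1/(l(20**2) + j) = 1/(195 + 1/16) = 1/(3121/16) = 16/3121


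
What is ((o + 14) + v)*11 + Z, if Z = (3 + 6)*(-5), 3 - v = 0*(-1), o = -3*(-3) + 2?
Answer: 263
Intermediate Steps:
o = 11 (o = 9 + 2 = 11)
v = 3 (v = 3 - 0*(-1) = 3 - 1*0 = 3 + 0 = 3)
Z = -45 (Z = 9*(-5) = -45)
((o + 14) + v)*11 + Z = ((11 + 14) + 3)*11 - 45 = (25 + 3)*11 - 45 = 28*11 - 45 = 308 - 45 = 263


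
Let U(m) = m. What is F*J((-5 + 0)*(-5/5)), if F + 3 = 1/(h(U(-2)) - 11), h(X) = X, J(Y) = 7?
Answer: -280/13 ≈ -21.538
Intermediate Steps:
F = -40/13 (F = -3 + 1/(-2 - 11) = -3 + 1/(-13) = -3 - 1/13 = -40/13 ≈ -3.0769)
F*J((-5 + 0)*(-5/5)) = -40/13*7 = -280/13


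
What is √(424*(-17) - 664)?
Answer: 8*I*√123 ≈ 88.724*I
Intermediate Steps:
√(424*(-17) - 664) = √(-7208 - 664) = √(-7872) = 8*I*√123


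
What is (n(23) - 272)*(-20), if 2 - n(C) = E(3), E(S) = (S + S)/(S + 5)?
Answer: 5415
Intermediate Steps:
E(S) = 2*S/(5 + S) (E(S) = (2*S)/(5 + S) = 2*S/(5 + S))
n(C) = 5/4 (n(C) = 2 - 2*3/(5 + 3) = 2 - 2*3/8 = 2 - 1*¾ = 2 - ¾ = 5/4)
(n(23) - 272)*(-20) = (5/4 - 272)*(-20) = -1083/4*(-20) = 5415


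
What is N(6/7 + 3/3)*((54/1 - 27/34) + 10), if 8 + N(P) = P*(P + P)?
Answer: -8289/119 ≈ -69.656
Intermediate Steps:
N(P) = -8 + 2*P² (N(P) = -8 + P*(P + P) = -8 + P*(2*P) = -8 + 2*P²)
N(6/7 + 3/3)*((54/1 - 27/34) + 10) = (-8 + 2*(6/7 + 3/3)²)*((54/1 - 27/34) + 10) = (-8 + 2*(6*(⅐) + 3*(⅓))²)*((54*1 - 27*1/34) + 10) = (-8 + 2*(6/7 + 1)²)*((54 - 27/34) + 10) = (-8 + 2*(13/7)²)*(1809/34 + 10) = (-8 + 2*(169/49))*(2149/34) = (-8 + 338/49)*(2149/34) = -54/49*2149/34 = -8289/119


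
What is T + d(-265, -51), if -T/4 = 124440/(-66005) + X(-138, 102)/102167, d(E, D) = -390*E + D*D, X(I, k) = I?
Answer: 142906987696353/1348706567 ≈ 1.0596e+5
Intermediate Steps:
d(E, D) = D² - 390*E (d(E, D) = -390*E + D² = D² - 390*E)
T = 10178216136/1348706567 (T = -4*(124440/(-66005) - 138/102167) = -4*(124440*(-1/66005) - 138*1/102167) = -4*(-24888/13201 - 138/102167) = -4*(-2544554034/1348706567) = 10178216136/1348706567 ≈ 7.5466)
T + d(-265, -51) = 10178216136/1348706567 + ((-51)² - 390*(-265)) = 10178216136/1348706567 + (2601 + 103350) = 10178216136/1348706567 + 105951 = 142906987696353/1348706567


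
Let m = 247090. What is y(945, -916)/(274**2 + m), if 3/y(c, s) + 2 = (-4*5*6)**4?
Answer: 3/66804341115668 ≈ 4.4907e-14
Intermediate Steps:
y(c, s) = 3/207359998 (y(c, s) = 3/(-2 + (-4*5*6)**4) = 3/(-2 + (-20*6)**4) = 3/(-2 + (-120)**4) = 3/(-2 + 207360000) = 3/207359998)
y(945, -916)/(274**2 + m) = 3/(207359998*(274**2 + 247090)) = 3/(207359998*(75076 + 247090)) = (3/207359998)/322166 = (3/207359998)*(1/322166) = 3/66804341115668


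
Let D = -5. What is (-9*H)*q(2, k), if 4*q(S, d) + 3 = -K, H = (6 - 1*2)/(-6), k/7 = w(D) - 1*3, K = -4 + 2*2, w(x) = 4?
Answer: -9/2 ≈ -4.5000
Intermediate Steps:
K = 0 (K = -4 + 4 = 0)
k = 7 (k = 7*(4 - 1*3) = 7*(4 - 3) = 7*1 = 7)
H = -2/3 (H = (6 - 2)*(-1/6) = 4*(-1/6) = -2/3 ≈ -0.66667)
q(S, d) = -3/4 (q(S, d) = -3/4 + (-1*0)/4 = -3/4 + (1/4)*0 = -3/4 + 0 = -3/4)
(-9*H)*q(2, k) = -9*(-2/3)*(-3/4) = 6*(-3/4) = -9/2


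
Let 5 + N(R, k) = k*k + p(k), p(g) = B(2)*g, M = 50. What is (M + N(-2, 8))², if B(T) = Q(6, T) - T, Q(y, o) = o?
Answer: 11881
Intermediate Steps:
B(T) = 0 (B(T) = T - T = 0)
p(g) = 0 (p(g) = 0*g = 0)
N(R, k) = -5 + k² (N(R, k) = -5 + (k*k + 0) = -5 + (k² + 0) = -5 + k²)
(M + N(-2, 8))² = (50 + (-5 + 8²))² = (50 + (-5 + 64))² = (50 + 59)² = 109² = 11881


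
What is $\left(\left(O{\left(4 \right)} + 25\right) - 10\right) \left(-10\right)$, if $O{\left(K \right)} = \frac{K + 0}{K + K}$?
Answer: $-155$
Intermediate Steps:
$O{\left(K \right)} = \frac{1}{2}$ ($O{\left(K \right)} = \frac{K}{2 K} = K \frac{1}{2 K} = \frac{1}{2}$)
$\left(\left(O{\left(4 \right)} + 25\right) - 10\right) \left(-10\right) = \left(\left(\frac{1}{2} + 25\right) - 10\right) \left(-10\right) = \left(\frac{51}{2} - 10\right) \left(-10\right) = \frac{31}{2} \left(-10\right) = -155$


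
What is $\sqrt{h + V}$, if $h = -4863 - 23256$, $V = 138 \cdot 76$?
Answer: $3 i \sqrt{1959} \approx 132.78 i$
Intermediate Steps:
$V = 10488$
$h = -28119$ ($h = -4863 - 23256 = -28119$)
$\sqrt{h + V} = \sqrt{-28119 + 10488} = \sqrt{-17631} = 3 i \sqrt{1959}$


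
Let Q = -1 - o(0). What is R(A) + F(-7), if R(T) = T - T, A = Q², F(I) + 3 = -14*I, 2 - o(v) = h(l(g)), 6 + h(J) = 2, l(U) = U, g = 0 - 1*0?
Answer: 95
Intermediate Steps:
g = 0 (g = 0 + 0 = 0)
h(J) = -4 (h(J) = -6 + 2 = -4)
o(v) = 6 (o(v) = 2 - 1*(-4) = 2 + 4 = 6)
F(I) = -3 - 14*I
Q = -7 (Q = -1 - 1*6 = -1 - 6 = -7)
A = 49 (A = (-7)² = 49)
R(T) = 0
R(A) + F(-7) = 0 + (-3 - 14*(-7)) = 0 + (-3 + 98) = 0 + 95 = 95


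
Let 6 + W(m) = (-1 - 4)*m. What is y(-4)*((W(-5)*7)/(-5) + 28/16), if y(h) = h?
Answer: 497/5 ≈ 99.400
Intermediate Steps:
W(m) = -6 - 5*m (W(m) = -6 + (-1 - 4)*m = -6 - 5*m)
y(-4)*((W(-5)*7)/(-5) + 28/16) = -4*(((-6 - 5*(-5))*7)/(-5) + 28/16) = -4*(((-6 + 25)*7)*(-1/5) + 28*(1/16)) = -4*((19*7)*(-1/5) + 7/4) = -4*(133*(-1/5) + 7/4) = -4*(-133/5 + 7/4) = -4*(-497/20) = 497/5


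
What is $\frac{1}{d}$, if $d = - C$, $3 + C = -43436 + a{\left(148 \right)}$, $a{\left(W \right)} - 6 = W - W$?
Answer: $\frac{1}{43433} \approx 2.3024 \cdot 10^{-5}$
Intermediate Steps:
$a{\left(W \right)} = 6$ ($a{\left(W \right)} = 6 + \left(W - W\right) = 6 + 0 = 6$)
$C = -43433$ ($C = -3 + \left(-43436 + 6\right) = -3 - 43430 = -43433$)
$d = 43433$ ($d = \left(-1\right) \left(-43433\right) = 43433$)
$\frac{1}{d} = \frac{1}{43433}$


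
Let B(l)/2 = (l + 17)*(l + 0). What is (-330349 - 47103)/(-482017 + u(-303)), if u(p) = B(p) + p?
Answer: 94363/77251 ≈ 1.2215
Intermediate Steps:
B(l) = 2*l*(17 + l) (B(l) = 2*((l + 17)*(l + 0)) = 2*((17 + l)*l) = 2*(l*(17 + l)) = 2*l*(17 + l))
u(p) = p + 2*p*(17 + p) (u(p) = 2*p*(17 + p) + p = p + 2*p*(17 + p))
(-330349 - 47103)/(-482017 + u(-303)) = (-330349 - 47103)/(-482017 - 303*(35 + 2*(-303))) = -377452/(-482017 - 303*(35 - 606)) = -377452/(-482017 - 303*(-571)) = -377452/(-482017 + 173013) = -377452/(-309004) = -377452*(-1/309004) = 94363/77251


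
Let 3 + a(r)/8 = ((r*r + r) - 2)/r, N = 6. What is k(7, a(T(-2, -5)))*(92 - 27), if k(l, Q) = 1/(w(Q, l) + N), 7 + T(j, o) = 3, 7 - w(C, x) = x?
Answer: 65/6 ≈ 10.833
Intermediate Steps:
w(C, x) = 7 - x
T(j, o) = -4 (T(j, o) = -7 + 3 = -4)
a(r) = -24 + 8*(-2 + r + r²)/r (a(r) = -24 + 8*(((r*r + r) - 2)/r) = -24 + 8*(((r² + r) - 2)/r) = -24 + 8*(((r + r²) - 2)/r) = -24 + 8*((-2 + r + r²)/r) = -24 + 8*(-2 + r + r²)/r)
k(l, Q) = 1/(13 - l) (k(l, Q) = 1/((7 - l) + 6) = 1/(13 - l))
k(7, a(T(-2, -5)))*(92 - 27) = (-1/(-13 + 7))*(92 - 27) = -1/(-6)*65 = -1*(-⅙)*65 = (⅙)*65 = 65/6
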